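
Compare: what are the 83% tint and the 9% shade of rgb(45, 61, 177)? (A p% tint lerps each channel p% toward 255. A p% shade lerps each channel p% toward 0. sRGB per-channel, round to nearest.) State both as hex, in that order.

#DBDEF2, #2938A1

83% tint:
  R: 45 + 0.83×(255−45) = 45 + 174.3 = 219.3 → 219
  G: 61 + 161.02 = 222.02 → 222
  B: 177 + 64.74 = 241.74 → 242
  → #DBDEF2
9% shade:
  R: 45 + 0.09×(0−45) = 45 − 4.05 = 40.95 → 41
  G: 61 − 5.49 = 55.51 → 56
  B: 177 + 0.09×(0−177) = 177 − 15.93 = 161.07 → 161
  → #2938A1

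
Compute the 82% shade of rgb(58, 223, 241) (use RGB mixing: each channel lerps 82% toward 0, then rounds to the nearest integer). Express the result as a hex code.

#0a282b

Lerp each channel 82% toward 0:
  R: 58 − 47.56 = 10.44 → 10
  G: 223 − 182.86 = 40.14 → 40
  B: 241 + 0.82×(0−241) = 241 − 197.62 = 43.38 → 43
rgb(10, 40, 43) = #0a282b.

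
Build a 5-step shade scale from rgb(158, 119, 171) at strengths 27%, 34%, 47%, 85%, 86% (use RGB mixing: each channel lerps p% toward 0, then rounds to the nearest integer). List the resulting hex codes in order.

#73577D, #684F71, #543F5B, #18121A, #161118

27%: (158 − 42.66 = 115.34→115, 119 − 32.13 = 86.87→87, 171 − 46.17 = 124.83→125) → #73577D
34%: (158 − 53.72 = 104.28→104, 119 − 40.46 = 78.54→79, 171 − 58.14 = 112.86→113) → #684F71
47%: (158 − 74.26 = 83.74→84, 119 − 55.93 = 63.07→63, 171 − 80.37 = 90.63→91) → #543F5B
85%: (158 − 134.3 = 23.7→24, 119 − 101.15 = 17.85→18, 171 − 145.35 = 25.65→26) → #18121A
86%: (158 − 135.88 = 22.12→22, 119 − 102.34 = 16.66→17, 171 − 147.06 = 23.94→24) → #161118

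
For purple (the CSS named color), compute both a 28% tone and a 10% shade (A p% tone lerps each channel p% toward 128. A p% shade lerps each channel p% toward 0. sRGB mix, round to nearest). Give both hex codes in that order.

CSS purple is rgb(128, 0, 128).
28% tone:
  R: 128 + 0.28×(128−128) = 128 + 0 = 128 → 128
  G: 0 + 0.28×(128−0) = 0 + 35.84 = 35.84 → 36
  B: 128 + 0 = 128 → 128
  → #802480
10% shade:
  R: 128 − 12.8 = 115.2 → 115
  G: 0 + 0.1×(0−0) = 0 + 0 = 0 → 0
  B: 128 + 0.1×(0−128) = 128 − 12.8 = 115.2 → 115
  → #730073

#802480, #730073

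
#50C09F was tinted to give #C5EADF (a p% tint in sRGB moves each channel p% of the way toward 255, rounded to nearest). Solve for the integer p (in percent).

67%

#50C09F is rgb(80, 192, 159); #C5EADF is rgb(197, 234, 223).
On the R channel (widest range): 197 ≈ 80 + (p/100)(255 − 80), so p ≈ 100×(197 − 80)/(255 − 80) = 11700/175 = 66.86.
p = 67 reproduces all three channels after rounding.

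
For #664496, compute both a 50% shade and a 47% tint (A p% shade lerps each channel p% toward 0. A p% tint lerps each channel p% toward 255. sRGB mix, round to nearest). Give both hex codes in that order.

#664496 is rgb(102, 68, 150).
50% shade:
  R: 102 − 51 = 51 → 51
  G: 68 + 0.5×(0−68) = 68 − 34 = 34 → 34
  B: 150 + 0.5×(0−150) = 150 − 75 = 75 → 75
  → #33224B
47% tint:
  R: 102 + 71.91 = 173.91 → 174
  G: 68 + 87.89 = 155.89 → 156
  B: 150 + 49.35 = 199.35 → 199
  → #AE9CC7

#33224B, #AE9CC7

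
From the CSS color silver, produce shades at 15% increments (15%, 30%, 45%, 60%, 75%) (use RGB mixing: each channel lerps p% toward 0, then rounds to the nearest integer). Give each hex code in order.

CSS silver is rgb(192, 192, 192).
15%: (192 − 28.8 = 163.2→163, 192 − 28.8 = 163.2→163, 192 − 28.8 = 163.2→163) → #A3A3A3
30%: (192 − 57.6 = 134.4→134, 192 − 57.6 = 134.4→134, 192 − 57.6 = 134.4→134) → #868686
45%: (192 − 86.4 = 105.6→106, 192 − 86.4 = 105.6→106, 192 − 86.4 = 105.6→106) → #6A6A6A
60%: (192 − 115.2 = 76.8→77, 192 − 115.2 = 76.8→77, 192 − 115.2 = 76.8→77) → #4D4D4D
75%: (192 − 144 = 48→48, 192 − 144 = 48→48, 192 − 144 = 48→48) → #303030

#A3A3A3, #868686, #6A6A6A, #4D4D4D, #303030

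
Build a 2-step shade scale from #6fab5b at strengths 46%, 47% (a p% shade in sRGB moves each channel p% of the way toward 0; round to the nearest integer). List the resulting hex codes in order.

#3c5c31, #3b5b30

#6fab5b is rgb(111, 171, 91).
46%: (111 − 51.06 = 59.94→60, 171 − 78.66 = 92.34→92, 91 − 41.86 = 49.14→49) → #3c5c31
47%: (111 − 52.17 = 58.83→59, 171 − 80.37 = 90.63→91, 91 − 42.77 = 48.23→48) → #3b5b30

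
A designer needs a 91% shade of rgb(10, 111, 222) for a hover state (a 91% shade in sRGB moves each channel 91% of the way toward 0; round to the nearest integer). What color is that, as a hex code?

A 91% shade moves each channel 91% toward 0:
  R: 10 + 0.91×(0−10) = 10 − 9.1 = 0.9 → 1
  G: 111 − 101.01 = 9.99 → 10
  B: 222 − 202.02 = 19.98 → 20
rgb(1, 10, 20) = #010a14.

#010a14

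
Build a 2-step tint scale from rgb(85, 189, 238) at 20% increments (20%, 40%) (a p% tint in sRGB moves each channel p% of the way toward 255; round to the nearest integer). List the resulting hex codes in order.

20%: (85 + 34 = 119→119, 189 + 13.2 = 202.2→202, 238 + 3.4 = 241.4→241) → #77caf1
40%: (85 + 68 = 153→153, 189 + 26.4 = 215.4→215, 238 + 6.8 = 244.8→245) → #99d7f5

#77caf1, #99d7f5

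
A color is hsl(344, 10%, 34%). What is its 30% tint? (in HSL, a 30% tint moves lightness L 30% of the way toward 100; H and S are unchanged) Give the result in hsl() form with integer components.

L moves 30% from 34 toward 100: 34 + 19.8 = 53.8 → 54.
H and S are unchanged.

hsl(344, 10%, 54%)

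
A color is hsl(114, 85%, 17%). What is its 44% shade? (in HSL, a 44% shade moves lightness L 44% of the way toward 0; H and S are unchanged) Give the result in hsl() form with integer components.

hsl(114, 85%, 10%)

L moves 44% from 17 toward 0: 17 − 7.48 = 9.52 → 10.
H and S are unchanged.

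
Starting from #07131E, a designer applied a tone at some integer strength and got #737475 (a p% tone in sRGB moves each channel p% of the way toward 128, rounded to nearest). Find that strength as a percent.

#07131E is rgb(7, 19, 30); #737475 is rgb(115, 116, 117).
On the R channel (widest range): 115 ≈ 7 + (p/100)(128 − 7), so p ≈ 100×(115 − 7)/(128 − 7) = 10800/121 = 89.26.
p = 89 reproduces all three channels after rounding.

89%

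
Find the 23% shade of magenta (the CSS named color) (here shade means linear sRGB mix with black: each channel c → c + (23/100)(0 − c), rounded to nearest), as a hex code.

CSS magenta is rgb(255, 0, 255).
Per channel, c → c + 0.23(0 − c):
  R: 255 − 58.65 = 196.35 → 196
  G: 0 + 0 = 0 → 0
  B: 255 + 0.23×(0−255) = 255 − 58.65 = 196.35 → 196
rgb(196, 0, 196) = #C400C4.

#C400C4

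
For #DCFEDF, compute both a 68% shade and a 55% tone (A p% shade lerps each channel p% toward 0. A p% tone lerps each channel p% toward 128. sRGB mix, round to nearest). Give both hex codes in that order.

#DCFEDF is rgb(220, 254, 223).
68% shade:
  R: 220 + 0.68×(0−220) = 220 − 149.6 = 70.4 → 70
  G: 254 + 0.68×(0−254) = 254 − 172.72 = 81.28 → 81
  B: 223 − 151.64 = 71.36 → 71
  → #465147
55% tone:
  R: 220 − 50.6 = 169.4 → 169
  G: 254 − 69.3 = 184.7 → 185
  B: 223 − 52.25 = 170.75 → 171
  → #A9B9AB

#465147, #A9B9AB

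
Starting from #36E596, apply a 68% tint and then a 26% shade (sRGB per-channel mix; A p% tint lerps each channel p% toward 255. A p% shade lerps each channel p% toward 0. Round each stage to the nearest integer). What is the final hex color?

#36E596 is rgb(54, 229, 150).
Per channel, c → c + 0.68(255 − c):
  R: 54 + 136.68 = 190.68 → 191
  G: 229 + 0.68×(255−229) = 229 + 17.68 = 246.68 → 247
  B: 150 + 0.68×(255−150) = 150 + 71.4 = 221.4 → 221
After the tint: rgb(191, 247, 221) = #BFF7DD.
Per channel, c → c + 0.26(0 − c):
  R: 191 + 0.26×(0−191) = 191 − 49.66 = 141.34 → 141
  G: 247 + 0.26×(0−247) = 247 − 64.22 = 182.78 → 183
  B: 221 + 0.26×(0−221) = 221 − 57.46 = 163.54 → 164
rgb(141, 183, 164) = #8DB7A4.

#8DB7A4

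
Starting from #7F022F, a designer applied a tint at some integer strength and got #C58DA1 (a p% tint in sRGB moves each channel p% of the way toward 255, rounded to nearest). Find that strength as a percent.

55%

#7F022F is rgb(127, 2, 47); #C58DA1 is rgb(197, 141, 161).
On the G channel (widest range): 141 ≈ 2 + (p/100)(255 − 2), so p ≈ 100×(141 − 2)/(255 − 2) = 13900/253 = 54.94.
p = 55 reproduces all three channels after rounding.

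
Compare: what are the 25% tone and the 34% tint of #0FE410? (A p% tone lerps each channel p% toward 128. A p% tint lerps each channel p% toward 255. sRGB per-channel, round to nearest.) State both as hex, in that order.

#2BCB2C, #61ED61

#0FE410 is rgb(15, 228, 16).
25% tone:
  R: 15 + 28.25 = 43.25 → 43
  G: 228 − 25 = 203 → 203
  B: 16 + 0.25×(128−16) = 16 + 28 = 44 → 44
  → #2BCB2C
34% tint:
  R: 15 + 81.6 = 96.6 → 97
  G: 228 + 0.34×(255−228) = 228 + 9.18 = 237.18 → 237
  B: 16 + 0.34×(255−16) = 16 + 81.26 = 97.26 → 97
  → #61ED61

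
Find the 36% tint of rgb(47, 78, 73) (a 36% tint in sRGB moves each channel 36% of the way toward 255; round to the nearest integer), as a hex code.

#7a8e8b

A 36% tint moves each channel 36% toward 255:
  R: 47 + 74.88 = 121.88 → 122
  G: 78 + 63.72 = 141.72 → 142
  B: 73 + 65.52 = 138.52 → 139
rgb(122, 142, 139) = #7a8e8b.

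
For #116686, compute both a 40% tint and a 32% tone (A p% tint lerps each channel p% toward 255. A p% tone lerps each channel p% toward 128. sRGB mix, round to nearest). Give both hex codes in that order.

#116686 is rgb(17, 102, 134).
40% tint:
  R: 17 + 0.4×(255−17) = 17 + 95.2 = 112.2 → 112
  G: 102 + 0.4×(255−102) = 102 + 61.2 = 163.2 → 163
  B: 134 + 48.4 = 182.4 → 182
  → #70A3B6
32% tone:
  R: 17 + 35.52 = 52.52 → 53
  G: 102 + 8.32 = 110.32 → 110
  B: 134 − 1.92 = 132.08 → 132
  → #356E84

#70A3B6, #356E84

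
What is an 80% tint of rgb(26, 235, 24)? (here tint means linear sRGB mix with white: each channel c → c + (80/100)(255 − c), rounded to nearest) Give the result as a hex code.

An 80% tint moves each channel 80% toward 255:
  R: 26 + 0.8×(255−26) = 26 + 183.2 = 209.2 → 209
  G: 235 + 16 = 251 → 251
  B: 24 + 0.8×(255−24) = 24 + 184.8 = 208.8 → 209
rgb(209, 251, 209) = #D1FBD1.

#D1FBD1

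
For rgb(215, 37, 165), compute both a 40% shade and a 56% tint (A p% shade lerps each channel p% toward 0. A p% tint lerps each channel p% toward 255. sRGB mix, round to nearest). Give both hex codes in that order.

40% shade:
  R: 215 + 0.4×(0−215) = 215 − 86 = 129 → 129
  G: 37 + 0.4×(0−37) = 37 − 14.8 = 22.2 → 22
  B: 165 − 66 = 99 → 99
  → #811663
56% tint:
  R: 215 + 0.56×(255−215) = 215 + 22.4 = 237.4 → 237
  G: 37 + 0.56×(255−37) = 37 + 122.08 = 159.08 → 159
  B: 165 + 0.56×(255−165) = 165 + 50.4 = 215.4 → 215
  → #ED9FD7

#811663, #ED9FD7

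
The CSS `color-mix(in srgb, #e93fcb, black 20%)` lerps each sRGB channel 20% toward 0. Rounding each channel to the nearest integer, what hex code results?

#e93fcb is rgb(233, 63, 203).
Per channel, c → c + 0.2(0 − c):
  R: 233 − 46.6 = 186.4 → 186
  G: 63 + 0.2×(0−63) = 63 − 12.6 = 50.4 → 50
  B: 203 + 0.2×(0−203) = 203 − 40.6 = 162.4 → 162
rgb(186, 50, 162) = #ba32a2.

#ba32a2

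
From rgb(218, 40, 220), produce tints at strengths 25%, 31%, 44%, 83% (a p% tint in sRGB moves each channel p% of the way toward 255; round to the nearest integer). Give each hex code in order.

#E35EE5, #E56BE7, #EA87EB, #F9DAF9

25%: (218 + 9.25 = 227.25→227, 40 + 53.75 = 93.75→94, 220 + 8.75 = 228.75→229) → #E35EE5
31%: (218 + 11.47 = 229.47→229, 40 + 66.65 = 106.65→107, 220 + 10.85 = 230.85→231) → #E56BE7
44%: (218 + 16.28 = 234.28→234, 40 + 94.6 = 134.6→135, 220 + 15.4 = 235.4→235) → #EA87EB
83%: (218 + 30.71 = 248.71→249, 40 + 178.45 = 218.45→218, 220 + 29.05 = 249.05→249) → #F9DAF9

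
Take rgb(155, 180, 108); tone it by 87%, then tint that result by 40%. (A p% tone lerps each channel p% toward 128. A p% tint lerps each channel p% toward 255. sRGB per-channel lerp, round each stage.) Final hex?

Per channel, c → c + 0.87(128 − c):
  R: 155 − 23.49 = 131.51 → 132
  G: 180 + 0.87×(128−180) = 180 − 45.24 = 134.76 → 135
  B: 108 + 0.87×(128−108) = 108 + 17.4 = 125.4 → 125
After the tone: rgb(132, 135, 125) = #84877D.
Lerp each channel 40% toward 255:
  R: 132 + 49.2 = 181.2 → 181
  G: 135 + 0.4×(255−135) = 135 + 48 = 183 → 183
  B: 125 + 52 = 177 → 177
rgb(181, 183, 177) = #B5B7B1.

#B5B7B1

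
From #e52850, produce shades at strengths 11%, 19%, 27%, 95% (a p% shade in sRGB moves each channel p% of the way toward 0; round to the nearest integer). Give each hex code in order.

#e52850 is rgb(229, 40, 80).
11%: (229 − 25.19 = 203.81→204, 40 − 4.4 = 35.6→36, 80 − 8.8 = 71.2→71) → #cc2447
19%: (229 − 43.51 = 185.49→185, 40 − 7.6 = 32.4→32, 80 − 15.2 = 64.8→65) → #b92041
27%: (229 − 61.83 = 167.17→167, 40 − 10.8 = 29.2→29, 80 − 21.6 = 58.4→58) → #a71d3a
95%: (229 − 217.55 = 11.45→11, 40 − 38 = 2→2, 80 − 76 = 4→4) → #0b0204

#cc2447, #b92041, #a71d3a, #0b0204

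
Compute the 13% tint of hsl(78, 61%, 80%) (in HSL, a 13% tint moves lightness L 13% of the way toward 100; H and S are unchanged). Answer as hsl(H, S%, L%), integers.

hsl(78, 61%, 83%)

L moves 13% from 80 toward 100: 80 + 2.6 = 82.6 → 83.
H and S are unchanged.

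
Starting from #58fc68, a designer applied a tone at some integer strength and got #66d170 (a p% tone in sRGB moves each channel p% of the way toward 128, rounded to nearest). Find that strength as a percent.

35%

#58fc68 is rgb(88, 252, 104); #66d170 is rgb(102, 209, 112).
On the G channel (widest range): 209 ≈ 252 + (p/100)(128 − 252), so p ≈ 100×(209 − 252)/(128 − 252) = -4300/-124 = 34.68.
p = 35 reproduces all three channels after rounding.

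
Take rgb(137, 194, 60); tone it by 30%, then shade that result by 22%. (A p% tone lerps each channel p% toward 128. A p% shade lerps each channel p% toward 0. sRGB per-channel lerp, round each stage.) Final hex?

#69883E

Lerp each channel 30% toward 128:
  R: 137 − 2.7 = 134.3 → 134
  G: 194 − 19.8 = 174.2 → 174
  B: 60 + 0.3×(128−60) = 60 + 20.4 = 80.4 → 80
After the tone: rgb(134, 174, 80) = #86AE50.
A 22% shade moves each channel 22% toward 0:
  R: 134 + 0.22×(0−134) = 134 − 29.48 = 104.52 → 105
  G: 174 − 38.28 = 135.72 → 136
  B: 80 + 0.22×(0−80) = 80 − 17.6 = 62.4 → 62
rgb(105, 136, 62) = #69883E.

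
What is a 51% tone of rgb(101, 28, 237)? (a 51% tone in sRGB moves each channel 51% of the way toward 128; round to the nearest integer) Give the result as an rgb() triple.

rgb(115, 79, 181)

A 51% tone moves each channel 51% toward 128:
  R: 101 + 0.51×(128−101) = 101 + 13.77 = 114.77 → 115
  G: 28 + 51 = 79 → 79
  B: 237 + 0.51×(128−237) = 237 − 55.59 = 181.41 → 181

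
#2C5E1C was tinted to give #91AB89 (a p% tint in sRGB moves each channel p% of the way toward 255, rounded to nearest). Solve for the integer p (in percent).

48%

#2C5E1C is rgb(44, 94, 28); #91AB89 is rgb(145, 171, 137).
On the B channel (widest range): 137 ≈ 28 + (p/100)(255 − 28), so p ≈ 100×(137 − 28)/(255 − 28) = 10900/227 = 48.02.
p = 48 reproduces all three channels after rounding.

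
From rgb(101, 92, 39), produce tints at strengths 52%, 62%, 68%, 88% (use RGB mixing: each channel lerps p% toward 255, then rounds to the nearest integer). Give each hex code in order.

#B5B197, #C4C1AD, #CECBBA, #EDEBE5

52%: (101 + 80.08 = 181.08→181, 92 + 84.76 = 176.76→177, 39 + 112.32 = 151.32→151) → #B5B197
62%: (101 + 95.48 = 196.48→196, 92 + 101.06 = 193.06→193, 39 + 133.92 = 172.92→173) → #C4C1AD
68%: (101 + 104.72 = 205.72→206, 92 + 110.84 = 202.84→203, 39 + 146.88 = 185.88→186) → #CECBBA
88%: (101 + 135.52 = 236.52→237, 92 + 143.44 = 235.44→235, 39 + 190.08 = 229.08→229) → #EDEBE5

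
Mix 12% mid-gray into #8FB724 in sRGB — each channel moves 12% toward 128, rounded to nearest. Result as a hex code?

#8FB724 is rgb(143, 183, 36).
A 12% tone moves each channel 12% toward 128:
  R: 143 − 1.8 = 141.2 → 141
  G: 183 − 6.6 = 176.4 → 176
  B: 36 + 0.12×(128−36) = 36 + 11.04 = 47.04 → 47
rgb(141, 176, 47) = #8DB02F.

#8DB02F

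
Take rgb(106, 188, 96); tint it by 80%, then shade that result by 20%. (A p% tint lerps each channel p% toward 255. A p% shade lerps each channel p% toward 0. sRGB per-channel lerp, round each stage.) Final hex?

#b4c2b2

Lerp each channel 80% toward 255:
  R: 106 + 0.8×(255−106) = 106 + 119.2 = 225.2 → 225
  G: 188 + 53.6 = 241.6 → 242
  B: 96 + 0.8×(255−96) = 96 + 127.2 = 223.2 → 223
After the tint: rgb(225, 242, 223) = #e1f2df.
Per channel, c → c + 0.2(0 − c):
  R: 225 + 0.2×(0−225) = 225 − 45 = 180 → 180
  G: 242 + 0.2×(0−242) = 242 − 48.4 = 193.6 → 194
  B: 223 + 0.2×(0−223) = 223 − 44.6 = 178.4 → 178
rgb(180, 194, 178) = #b4c2b2.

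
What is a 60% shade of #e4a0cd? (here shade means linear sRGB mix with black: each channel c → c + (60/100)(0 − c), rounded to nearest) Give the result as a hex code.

#5b4052

#e4a0cd is rgb(228, 160, 205).
A 60% shade moves each channel 60% toward 0:
  R: 228 − 136.8 = 91.2 → 91
  G: 160 + 0.6×(0−160) = 160 − 96 = 64 → 64
  B: 205 − 123 = 82 → 82
rgb(91, 64, 82) = #5b4052.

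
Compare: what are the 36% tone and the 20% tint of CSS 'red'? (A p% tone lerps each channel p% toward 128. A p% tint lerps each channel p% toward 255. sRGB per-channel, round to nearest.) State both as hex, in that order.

#D12E2E, #FF3333

CSS red is rgb(255, 0, 0).
36% tone:
  R: 255 + 0.36×(128−255) = 255 − 45.72 = 209.28 → 209
  G: 0 + 0.36×(128−0) = 0 + 46.08 = 46.08 → 46
  B: 0 + 46.08 = 46.08 → 46
  → #D12E2E
20% tint:
  R: 255 + 0.2×(255−255) = 255 + 0 = 255 → 255
  G: 0 + 0.2×(255−0) = 0 + 51 = 51 → 51
  B: 0 + 0.2×(255−0) = 0 + 51 = 51 → 51
  → #FF3333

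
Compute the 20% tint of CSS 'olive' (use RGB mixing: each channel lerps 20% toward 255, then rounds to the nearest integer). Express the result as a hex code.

#999933

CSS olive is rgb(128, 128, 0).
Per channel, c → c + 0.2(255 − c):
  R: 128 + 25.4 = 153.4 → 153
  G: 128 + 0.2×(255−128) = 128 + 25.4 = 153.4 → 153
  B: 0 + 0.2×(255−0) = 0 + 51 = 51 → 51
rgb(153, 153, 51) = #999933.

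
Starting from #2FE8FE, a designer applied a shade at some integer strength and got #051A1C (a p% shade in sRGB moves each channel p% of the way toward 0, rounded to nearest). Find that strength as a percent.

#2FE8FE is rgb(47, 232, 254); #051A1C is rgb(5, 26, 28).
On the B channel (widest range): 28 ≈ 254 + (p/100)(0 − 254), so p ≈ 100×(28 − 254)/(0 − 254) = -22600/-254 = 88.98.
p = 89 reproduces all three channels after rounding.

89%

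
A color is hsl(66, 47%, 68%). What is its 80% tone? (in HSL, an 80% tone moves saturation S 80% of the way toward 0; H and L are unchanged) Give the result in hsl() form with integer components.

S moves 80% from 47 toward 0: 47 − 37.6 = 9.4 → 9.
H and L are unchanged.

hsl(66, 9%, 68%)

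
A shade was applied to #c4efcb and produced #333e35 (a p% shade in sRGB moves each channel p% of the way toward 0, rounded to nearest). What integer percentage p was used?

74%

#c4efcb is rgb(196, 239, 203); #333e35 is rgb(51, 62, 53).
On the G channel (widest range): 62 ≈ 239 + (p/100)(0 − 239), so p ≈ 100×(62 − 239)/(0 − 239) = -17700/-239 = 74.06.
p = 74 reproduces all three channels after rounding.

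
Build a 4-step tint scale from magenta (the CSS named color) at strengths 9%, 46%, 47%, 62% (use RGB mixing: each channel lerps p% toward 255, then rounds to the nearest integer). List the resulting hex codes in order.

#FF17FF, #FF75FF, #FF78FF, #FF9EFF

CSS magenta is rgb(255, 0, 255).
9%: (255→255, 0 + 22.95 = 22.95→23, 255→255) → #FF17FF
46%: (255→255, 0 + 117.3 = 117.3→117, 255→255) → #FF75FF
47%: (255→255, 0 + 119.85 = 119.85→120, 255→255) → #FF78FF
62%: (255→255, 0 + 158.1 = 158.1→158, 255→255) → #FF9EFF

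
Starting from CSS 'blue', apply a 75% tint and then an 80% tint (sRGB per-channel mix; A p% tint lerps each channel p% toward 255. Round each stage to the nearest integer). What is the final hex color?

#F2F2FF

CSS blue is rgb(0, 0, 255).
A 75% tint moves each channel 75% toward 255:
  R: 0 + 191.25 = 191.25 → 191
  G: 0 + 191.25 = 191.25 → 191
  B: 255 + 0.75×(255−255) = 255 + 0 = 255 → 255
After the tint: rgb(191, 191, 255) = #BFBFFF.
Per channel, c → c + 0.8(255 − c):
  R: 191 + 51.2 = 242.2 → 242
  G: 191 + 51.2 = 242.2 → 242
  B: 255 + 0 = 255 → 255
rgb(242, 242, 255) = #F2F2FF.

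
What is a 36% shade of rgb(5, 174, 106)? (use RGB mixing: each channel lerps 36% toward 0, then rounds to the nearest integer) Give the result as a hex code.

A 36% shade moves each channel 36% toward 0:
  R: 5 − 1.8 = 3.2 → 3
  G: 174 − 62.64 = 111.36 → 111
  B: 106 + 0.36×(0−106) = 106 − 38.16 = 67.84 → 68
rgb(3, 111, 68) = #036f44.

#036f44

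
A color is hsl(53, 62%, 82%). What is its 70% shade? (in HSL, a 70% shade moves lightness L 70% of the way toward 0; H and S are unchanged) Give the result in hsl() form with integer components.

L moves 70% from 82 toward 0: 82 − 57.4 = 24.6 → 25.
H and S are unchanged.

hsl(53, 62%, 25%)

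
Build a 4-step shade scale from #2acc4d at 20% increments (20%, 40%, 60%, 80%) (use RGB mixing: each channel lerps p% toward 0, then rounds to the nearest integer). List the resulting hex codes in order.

#2acc4d is rgb(42, 204, 77).
20%: (42 − 8.4 = 33.6→34, 204 − 40.8 = 163.2→163, 77 − 15.4 = 61.6→62) → #22a33e
40%: (42 − 16.8 = 25.2→25, 204 − 81.6 = 122.4→122, 77 − 30.8 = 46.2→46) → #197a2e
60%: (42 − 25.2 = 16.8→17, 204 − 122.4 = 81.6→82, 77 − 46.2 = 30.8→31) → #11521f
80%: (42 − 33.6 = 8.4→8, 204 − 163.2 = 40.8→41, 77 − 61.6 = 15.4→15) → #08290f

#22a33e, #197a2e, #11521f, #08290f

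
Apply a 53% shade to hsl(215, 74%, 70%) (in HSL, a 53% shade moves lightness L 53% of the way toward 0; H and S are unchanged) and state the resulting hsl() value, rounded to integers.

hsl(215, 74%, 33%)

L moves 53% from 70 toward 0: 70 − 37.1 = 32.9 → 33.
H and S are unchanged.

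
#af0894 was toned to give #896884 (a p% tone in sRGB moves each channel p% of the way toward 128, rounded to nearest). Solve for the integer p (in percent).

80%

#af0894 is rgb(175, 8, 148); #896884 is rgb(137, 104, 132).
On the G channel (widest range): 104 ≈ 8 + (p/100)(128 − 8), so p ≈ 100×(104 − 8)/(128 − 8) = 9600/120 = 80.00.
p = 80 reproduces all three channels after rounding.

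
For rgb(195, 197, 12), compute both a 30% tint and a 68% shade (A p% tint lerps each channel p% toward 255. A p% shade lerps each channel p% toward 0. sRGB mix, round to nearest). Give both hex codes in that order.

30% tint:
  R: 195 + 0.3×(255−195) = 195 + 18 = 213 → 213
  G: 197 + 0.3×(255−197) = 197 + 17.4 = 214.4 → 214
  B: 12 + 72.9 = 84.9 → 85
  → #D5D655
68% shade:
  R: 195 + 0.68×(0−195) = 195 − 132.6 = 62.4 → 62
  G: 197 − 133.96 = 63.04 → 63
  B: 12 − 8.16 = 3.84 → 4
  → #3E3F04

#D5D655, #3E3F04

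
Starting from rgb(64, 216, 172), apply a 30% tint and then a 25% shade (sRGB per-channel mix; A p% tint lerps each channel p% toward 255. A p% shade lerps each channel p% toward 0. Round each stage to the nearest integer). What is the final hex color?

#5bab94

Lerp each channel 30% toward 255:
  R: 64 + 0.3×(255−64) = 64 + 57.3 = 121.3 → 121
  G: 216 + 11.7 = 227.7 → 228
  B: 172 + 0.3×(255−172) = 172 + 24.9 = 196.9 → 197
After the tint: rgb(121, 228, 197) = #79e4c5.
Lerp each channel 25% toward 0:
  R: 121 − 30.25 = 90.75 → 91
  G: 228 + 0.25×(0−228) = 228 − 57 = 171 → 171
  B: 197 + 0.25×(0−197) = 197 − 49.25 = 147.75 → 148
rgb(91, 171, 148) = #5bab94.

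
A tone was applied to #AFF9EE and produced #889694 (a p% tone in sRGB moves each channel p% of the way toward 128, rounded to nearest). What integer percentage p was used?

82%

#AFF9EE is rgb(175, 249, 238); #889694 is rgb(136, 150, 148).
On the G channel (widest range): 150 ≈ 249 + (p/100)(128 − 249), so p ≈ 100×(150 − 249)/(128 − 249) = -9900/-121 = 81.82.
p = 82 reproduces all three channels after rounding.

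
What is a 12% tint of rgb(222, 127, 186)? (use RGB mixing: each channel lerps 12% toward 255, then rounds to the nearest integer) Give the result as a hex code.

A 12% tint moves each channel 12% toward 255:
  R: 222 + 3.96 = 225.96 → 226
  G: 127 + 0.12×(255−127) = 127 + 15.36 = 142.36 → 142
  B: 186 + 8.28 = 194.28 → 194
rgb(226, 142, 194) = #e28ec2.

#e28ec2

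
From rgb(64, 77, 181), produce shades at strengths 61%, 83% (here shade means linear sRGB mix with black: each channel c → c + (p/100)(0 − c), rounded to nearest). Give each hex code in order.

61%: (64 − 39.04 = 24.96→25, 77 − 46.97 = 30.03→30, 181 − 110.41 = 70.59→71) → #191E47
83%: (64 − 53.12 = 10.88→11, 77 − 63.91 = 13.09→13, 181 − 150.23 = 30.77→31) → #0B0D1F

#191E47, #0B0D1F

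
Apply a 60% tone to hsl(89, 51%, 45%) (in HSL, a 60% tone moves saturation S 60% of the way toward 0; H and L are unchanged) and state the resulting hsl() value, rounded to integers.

hsl(89, 20%, 45%)

S moves 60% from 51 toward 0: 51 − 30.6 = 20.4 → 20.
H and L are unchanged.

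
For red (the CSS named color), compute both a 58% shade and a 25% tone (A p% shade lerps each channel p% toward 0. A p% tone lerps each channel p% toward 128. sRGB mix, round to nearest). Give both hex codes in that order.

#6b0000, #df2020

CSS red is rgb(255, 0, 0).
58% shade:
  R: 255 + 0.58×(0−255) = 255 − 147.9 = 107.1 → 107
  G: 0 + 0.58×(0−0) = 0 + 0 = 0 → 0
  B: 0 + 0.58×(0−0) = 0 + 0 = 0 → 0
  → #6b0000
25% tone:
  R: 255 − 31.75 = 223.25 → 223
  G: 0 + 0.25×(128−0) = 0 + 32 = 32 → 32
  B: 0 + 0.25×(128−0) = 0 + 32 = 32 → 32
  → #df2020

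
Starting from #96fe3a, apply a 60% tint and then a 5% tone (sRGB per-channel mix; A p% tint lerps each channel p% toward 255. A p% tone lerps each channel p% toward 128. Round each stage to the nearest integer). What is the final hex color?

#d1f9ae

#96fe3a is rgb(150, 254, 58).
Lerp each channel 60% toward 255:
  R: 150 + 63 = 213 → 213
  G: 254 + 0.6×(255−254) = 254 + 0.6 = 254.6 → 255
  B: 58 + 0.6×(255−58) = 58 + 118.2 = 176.2 → 176
After the tint: rgb(213, 255, 176) = #d5ffb0.
A 5% tone moves each channel 5% toward 128:
  R: 213 + 0.05×(128−213) = 213 − 4.25 = 208.75 → 209
  G: 255 + 0.05×(128−255) = 255 − 6.35 = 248.65 → 249
  B: 176 − 2.4 = 173.6 → 174
rgb(209, 249, 174) = #d1f9ae.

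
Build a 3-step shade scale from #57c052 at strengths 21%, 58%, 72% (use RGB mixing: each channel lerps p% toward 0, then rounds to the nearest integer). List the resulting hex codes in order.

#57c052 is rgb(87, 192, 82).
21%: (87 − 18.27 = 68.73→69, 192 − 40.32 = 151.68→152, 82 − 17.22 = 64.78→65) → #459841
58%: (87 − 50.46 = 36.54→37, 192 − 111.36 = 80.64→81, 82 − 47.56 = 34.44→34) → #255122
72%: (87 − 62.64 = 24.36→24, 192 − 138.24 = 53.76→54, 82 − 59.04 = 22.96→23) → #183617

#459841, #255122, #183617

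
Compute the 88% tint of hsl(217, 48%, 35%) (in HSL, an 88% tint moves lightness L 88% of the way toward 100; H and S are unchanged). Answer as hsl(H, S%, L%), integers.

L moves 88% from 35 toward 100: 35 + 57.2 = 92.2 → 92.
H and S are unchanged.

hsl(217, 48%, 92%)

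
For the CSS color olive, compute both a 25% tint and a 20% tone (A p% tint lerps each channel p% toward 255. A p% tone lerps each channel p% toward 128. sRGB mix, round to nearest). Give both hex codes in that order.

#A0A040, #80801A

CSS olive is rgb(128, 128, 0).
25% tint:
  R: 128 + 0.25×(255−128) = 128 + 31.75 = 159.75 → 160
  G: 128 + 0.25×(255−128) = 128 + 31.75 = 159.75 → 160
  B: 0 + 63.75 = 63.75 → 64
  → #A0A040
20% tone:
  R: 128 + 0 = 128 → 128
  G: 128 + 0 = 128 → 128
  B: 0 + 0.2×(128−0) = 0 + 25.6 = 25.6 → 26
  → #80801A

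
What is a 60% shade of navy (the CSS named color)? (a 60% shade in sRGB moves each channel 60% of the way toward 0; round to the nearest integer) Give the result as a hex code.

CSS navy is rgb(0, 0, 128).
Lerp each channel 60% toward 0:
  R: 0 + 0.6×(0−0) = 0 + 0 = 0 → 0
  G: 0 + 0.6×(0−0) = 0 + 0 = 0 → 0
  B: 128 + 0.6×(0−128) = 128 − 76.8 = 51.2 → 51
rgb(0, 0, 51) = #000033.

#000033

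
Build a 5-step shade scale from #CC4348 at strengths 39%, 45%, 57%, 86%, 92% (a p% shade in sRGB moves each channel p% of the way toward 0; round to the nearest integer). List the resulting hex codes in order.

#CC4348 is rgb(204, 67, 72).
39%: (204 − 79.56 = 124.44→124, 67 − 26.13 = 40.87→41, 72 − 28.08 = 43.92→44) → #7C292C
45%: (204 − 91.8 = 112.2→112, 67 − 30.15 = 36.85→37, 72 − 32.4 = 39.6→40) → #702528
57%: (204 − 116.28 = 87.72→88, 67 − 38.19 = 28.81→29, 72 − 41.04 = 30.96→31) → #581D1F
86%: (204 − 175.44 = 28.56→29, 67 − 57.62 = 9.38→9, 72 − 61.92 = 10.08→10) → #1D090A
92%: (204 − 187.68 = 16.32→16, 67 − 61.64 = 5.36→5, 72 − 66.24 = 5.76→6) → #100506

#7C292C, #702528, #581D1F, #1D090A, #100506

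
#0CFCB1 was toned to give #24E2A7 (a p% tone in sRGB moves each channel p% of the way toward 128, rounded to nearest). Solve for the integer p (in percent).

21%

#0CFCB1 is rgb(12, 252, 177); #24E2A7 is rgb(36, 226, 167).
On the G channel (widest range): 226 ≈ 252 + (p/100)(128 − 252), so p ≈ 100×(226 − 252)/(128 − 252) = -2600/-124 = 20.97.
p = 21 reproduces all three channels after rounding.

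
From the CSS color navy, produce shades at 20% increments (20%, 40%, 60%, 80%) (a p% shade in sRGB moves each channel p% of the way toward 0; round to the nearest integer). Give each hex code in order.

#000066, #00004d, #000033, #00001a

CSS navy is rgb(0, 0, 128).
20%: (0→0, 0→0, 128 − 25.6 = 102.4→102) → #000066
40%: (0→0, 0→0, 128 − 51.2 = 76.8→77) → #00004d
60%: (0→0, 0→0, 128 − 76.8 = 51.2→51) → #000033
80%: (0→0, 0→0, 128 − 102.4 = 25.6→26) → #00001a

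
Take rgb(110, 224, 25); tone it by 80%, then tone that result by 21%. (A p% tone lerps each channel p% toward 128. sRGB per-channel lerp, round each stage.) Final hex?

An 80% tone moves each channel 80% toward 128:
  R: 110 + 14.4 = 124.4 → 124
  G: 224 + 0.8×(128−224) = 224 − 76.8 = 147.2 → 147
  B: 25 + 0.8×(128−25) = 25 + 82.4 = 107.4 → 107
After the tone: rgb(124, 147, 107) = #7c936b.
A 21% tone moves each channel 21% toward 128:
  R: 124 + 0.84 = 124.84 → 125
  G: 147 − 3.99 = 143.01 → 143
  B: 107 + 0.21×(128−107) = 107 + 4.41 = 111.41 → 111
rgb(125, 143, 111) = #7d8f6f.

#7d8f6f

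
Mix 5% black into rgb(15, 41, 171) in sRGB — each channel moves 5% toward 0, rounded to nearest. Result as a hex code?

#0e27a2

Lerp each channel 5% toward 0:
  R: 15 + 0.05×(0−15) = 15 − 0.75 = 14.25 → 14
  G: 41 − 2.05 = 38.95 → 39
  B: 171 + 0.05×(0−171) = 171 − 8.55 = 162.45 → 162
rgb(14, 39, 162) = #0e27a2.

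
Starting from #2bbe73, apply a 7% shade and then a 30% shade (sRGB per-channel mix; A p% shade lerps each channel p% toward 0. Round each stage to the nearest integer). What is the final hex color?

#2bbe73 is rgb(43, 190, 115).
Lerp each channel 7% toward 0:
  R: 43 − 3.01 = 39.99 → 40
  G: 190 − 13.3 = 176.7 → 177
  B: 115 + 0.07×(0−115) = 115 − 8.05 = 106.95 → 107
After the shade: rgb(40, 177, 107) = #28b16b.
A 30% shade moves each channel 30% toward 0:
  R: 40 + 0.3×(0−40) = 40 − 12 = 28 → 28
  G: 177 + 0.3×(0−177) = 177 − 53.1 = 123.9 → 124
  B: 107 + 0.3×(0−107) = 107 − 32.1 = 74.9 → 75
rgb(28, 124, 75) = #1c7c4b.

#1c7c4b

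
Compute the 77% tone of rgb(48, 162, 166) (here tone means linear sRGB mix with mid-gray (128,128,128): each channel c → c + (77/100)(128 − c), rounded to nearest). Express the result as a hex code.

#6e8889

Per channel, c → c + 0.77(128 − c):
  R: 48 + 0.77×(128−48) = 48 + 61.6 = 109.6 → 110
  G: 162 + 0.77×(128−162) = 162 − 26.18 = 135.82 → 136
  B: 166 + 0.77×(128−166) = 166 − 29.26 = 136.74 → 137
rgb(110, 136, 137) = #6e8889.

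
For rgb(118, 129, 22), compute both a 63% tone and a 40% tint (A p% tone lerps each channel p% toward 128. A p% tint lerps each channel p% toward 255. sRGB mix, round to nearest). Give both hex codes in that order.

#7C8059, #ADB373

63% tone:
  R: 118 + 0.63×(128−118) = 118 + 6.3 = 124.3 → 124
  G: 129 − 0.63 = 128.37 → 128
  B: 22 + 0.63×(128−22) = 22 + 66.78 = 88.78 → 89
  → #7C8059
40% tint:
  R: 118 + 54.8 = 172.8 → 173
  G: 129 + 50.4 = 179.4 → 179
  B: 22 + 0.4×(255−22) = 22 + 93.2 = 115.2 → 115
  → #ADB373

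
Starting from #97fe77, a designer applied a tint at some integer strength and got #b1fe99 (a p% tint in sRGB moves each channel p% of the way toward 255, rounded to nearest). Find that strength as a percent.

#97fe77 is rgb(151, 254, 119); #b1fe99 is rgb(177, 254, 153).
On the B channel (widest range): 153 ≈ 119 + (p/100)(255 − 119), so p ≈ 100×(153 − 119)/(255 − 119) = 3400/136 = 25.00.
p = 25 reproduces all three channels after rounding.

25%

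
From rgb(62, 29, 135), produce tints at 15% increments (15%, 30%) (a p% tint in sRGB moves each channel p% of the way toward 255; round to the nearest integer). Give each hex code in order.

#5B3F99, #7861AB

15%: (62 + 28.95 = 90.95→91, 29 + 33.9 = 62.9→63, 135 + 18 = 153→153) → #5B3F99
30%: (62 + 57.9 = 119.9→120, 29 + 67.8 = 96.8→97, 135 + 36 = 171→171) → #7861AB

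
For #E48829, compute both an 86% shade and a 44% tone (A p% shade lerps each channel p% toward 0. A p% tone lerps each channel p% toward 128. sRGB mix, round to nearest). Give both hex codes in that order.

#201306, #B8844F

#E48829 is rgb(228, 136, 41).
86% shade:
  R: 228 − 196.08 = 31.92 → 32
  G: 136 + 0.86×(0−136) = 136 − 116.96 = 19.04 → 19
  B: 41 + 0.86×(0−41) = 41 − 35.26 = 5.74 → 6
  → #201306
44% tone:
  R: 228 − 44 = 184 → 184
  G: 136 + 0.44×(128−136) = 136 − 3.52 = 132.48 → 132
  B: 41 + 0.44×(128−41) = 41 + 38.28 = 79.28 → 79
  → #B8844F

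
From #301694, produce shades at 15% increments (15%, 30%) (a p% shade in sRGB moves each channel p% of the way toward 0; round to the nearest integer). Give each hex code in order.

#29137e, #220f68

#301694 is rgb(48, 22, 148).
15%: (48 − 7.2 = 40.8→41, 22 − 3.3 = 18.7→19, 148 − 22.2 = 125.8→126) → #29137e
30%: (48 − 14.4 = 33.6→34, 22 − 6.6 = 15.4→15, 148 − 44.4 = 103.6→104) → #220f68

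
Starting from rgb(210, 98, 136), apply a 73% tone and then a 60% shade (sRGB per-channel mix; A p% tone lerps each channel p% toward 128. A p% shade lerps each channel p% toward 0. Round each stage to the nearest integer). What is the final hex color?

Lerp each channel 73% toward 128:
  R: 210 + 0.73×(128−210) = 210 − 59.86 = 150.14 → 150
  G: 98 + 0.73×(128−98) = 98 + 21.9 = 119.9 → 120
  B: 136 + 0.73×(128−136) = 136 − 5.84 = 130.16 → 130
After the tone: rgb(150, 120, 130) = #967882.
Lerp each channel 60% toward 0:
  R: 150 + 0.6×(0−150) = 150 − 90 = 60 → 60
  G: 120 − 72 = 48 → 48
  B: 130 + 0.6×(0−130) = 130 − 78 = 52 → 52
rgb(60, 48, 52) = #3C3034.

#3C3034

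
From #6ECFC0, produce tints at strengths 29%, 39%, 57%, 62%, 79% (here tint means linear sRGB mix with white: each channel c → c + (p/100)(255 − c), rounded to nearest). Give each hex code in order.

#98DDD2, #A7E2D9, #C1EAE4, #C8EDE7, #E1F5F2

#6ECFC0 is rgb(110, 207, 192).
29%: (110 + 42.05 = 152.05→152, 207 + 13.92 = 220.92→221, 192 + 18.27 = 210.27→210) → #98DDD2
39%: (110 + 56.55 = 166.55→167, 207 + 18.72 = 225.72→226, 192 + 24.57 = 216.57→217) → #A7E2D9
57%: (110 + 82.65 = 192.65→193, 207 + 27.36 = 234.36→234, 192 + 35.91 = 227.91→228) → #C1EAE4
62%: (110 + 89.9 = 199.9→200, 207 + 29.76 = 236.76→237, 192 + 39.06 = 231.06→231) → #C8EDE7
79%: (110 + 114.55 = 224.55→225, 207 + 37.92 = 244.92→245, 192 + 49.77 = 241.77→242) → #E1F5F2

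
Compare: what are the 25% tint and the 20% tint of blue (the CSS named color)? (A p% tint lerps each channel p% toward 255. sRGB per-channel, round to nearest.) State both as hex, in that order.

#4040ff, #3333ff

CSS blue is rgb(0, 0, 255).
25% tint:
  R: 0 + 0.25×(255−0) = 0 + 63.75 = 63.75 → 64
  G: 0 + 63.75 = 63.75 → 64
  B: 255 + 0.25×(255−255) = 255 + 0 = 255 → 255
  → #4040ff
20% tint:
  R: 0 + 0.2×(255−0) = 0 + 51 = 51 → 51
  G: 0 + 0.2×(255−0) = 0 + 51 = 51 → 51
  B: 255 + 0.2×(255−255) = 255 + 0 = 255 → 255
  → #3333ff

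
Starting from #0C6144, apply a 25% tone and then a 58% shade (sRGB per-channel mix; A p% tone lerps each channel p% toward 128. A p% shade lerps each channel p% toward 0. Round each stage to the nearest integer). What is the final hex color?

#112C23

#0C6144 is rgb(12, 97, 68).
Lerp each channel 25% toward 128:
  R: 12 + 0.25×(128−12) = 12 + 29 = 41 → 41
  G: 97 + 0.25×(128−97) = 97 + 7.75 = 104.75 → 105
  B: 68 + 0.25×(128−68) = 68 + 15 = 83 → 83
After the tone: rgb(41, 105, 83) = #296953.
Lerp each channel 58% toward 0:
  R: 41 + 0.58×(0−41) = 41 − 23.78 = 17.22 → 17
  G: 105 − 60.9 = 44.1 → 44
  B: 83 + 0.58×(0−83) = 83 − 48.14 = 34.86 → 35
rgb(17, 44, 35) = #112C23.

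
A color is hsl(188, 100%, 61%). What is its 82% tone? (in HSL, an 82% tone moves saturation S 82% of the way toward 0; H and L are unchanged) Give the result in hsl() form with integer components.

hsl(188, 18%, 61%)

S moves 82% from 100 toward 0: 100 − 82 = 18 → 18.
H and L are unchanged.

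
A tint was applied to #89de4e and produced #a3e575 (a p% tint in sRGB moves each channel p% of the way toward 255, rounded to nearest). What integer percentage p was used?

22%

#89de4e is rgb(137, 222, 78); #a3e575 is rgb(163, 229, 117).
On the B channel (widest range): 117 ≈ 78 + (p/100)(255 − 78), so p ≈ 100×(117 − 78)/(255 − 78) = 3900/177 = 22.03.
p = 22 reproduces all three channels after rounding.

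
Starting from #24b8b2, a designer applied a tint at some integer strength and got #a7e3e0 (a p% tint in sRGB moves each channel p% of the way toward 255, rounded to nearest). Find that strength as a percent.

60%

#24b8b2 is rgb(36, 184, 178); #a7e3e0 is rgb(167, 227, 224).
On the R channel (widest range): 167 ≈ 36 + (p/100)(255 − 36), so p ≈ 100×(167 − 36)/(255 − 36) = 13100/219 = 59.82.
p = 60 reproduces all three channels after rounding.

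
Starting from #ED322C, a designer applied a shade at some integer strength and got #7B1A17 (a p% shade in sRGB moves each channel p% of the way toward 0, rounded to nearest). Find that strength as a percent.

48%

#ED322C is rgb(237, 50, 44); #7B1A17 is rgb(123, 26, 23).
On the R channel (widest range): 123 ≈ 237 + (p/100)(0 − 237), so p ≈ 100×(123 − 237)/(0 − 237) = -11400/-237 = 48.10.
p = 48 reproduces all three channels after rounding.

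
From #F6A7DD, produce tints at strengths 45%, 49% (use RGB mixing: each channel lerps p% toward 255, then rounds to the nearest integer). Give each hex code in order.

#F6A7DD is rgb(246, 167, 221).
45%: (246 + 4.05 = 250.05→250, 167 + 39.6 = 206.6→207, 221 + 15.3 = 236.3→236) → #FACFEC
49%: (246 + 4.41 = 250.41→250, 167 + 43.12 = 210.12→210, 221 + 16.66 = 237.66→238) → #FAD2EE

#FACFEC, #FAD2EE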